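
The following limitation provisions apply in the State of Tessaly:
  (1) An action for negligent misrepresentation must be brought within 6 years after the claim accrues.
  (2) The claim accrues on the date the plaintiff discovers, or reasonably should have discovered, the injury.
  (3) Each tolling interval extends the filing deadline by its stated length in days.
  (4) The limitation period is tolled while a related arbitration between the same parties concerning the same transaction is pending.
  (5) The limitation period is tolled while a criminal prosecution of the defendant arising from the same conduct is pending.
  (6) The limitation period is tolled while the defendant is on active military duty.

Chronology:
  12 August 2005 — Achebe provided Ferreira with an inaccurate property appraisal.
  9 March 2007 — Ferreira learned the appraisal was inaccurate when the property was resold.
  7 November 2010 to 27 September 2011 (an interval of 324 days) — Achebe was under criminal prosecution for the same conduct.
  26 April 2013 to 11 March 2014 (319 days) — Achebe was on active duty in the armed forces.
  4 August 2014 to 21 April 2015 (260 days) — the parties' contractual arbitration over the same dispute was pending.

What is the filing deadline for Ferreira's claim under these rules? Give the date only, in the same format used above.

Under the discovery rule, the claim accrued on 9 March 2007, when Ferreira discovered the injury — not on the 12 August 2005 date of the underlying act.
6 years from 9 March 2007 is 9 March 2013.
Because the pending criminal prosecution ran from 7 November 2010 to 27 September 2011, the deadline is extended by 324 days to 27 January 2014.
The defendant's active military service from 26 April 2013 to 11 March 2014 tolled the period for 319 days, extending the deadline to 12 December 2014.
The pending related arbitration from 4 August 2014 to 21 April 2015 tolled the period for 260 days, extending the deadline to 29 August 2015.

29 August 2015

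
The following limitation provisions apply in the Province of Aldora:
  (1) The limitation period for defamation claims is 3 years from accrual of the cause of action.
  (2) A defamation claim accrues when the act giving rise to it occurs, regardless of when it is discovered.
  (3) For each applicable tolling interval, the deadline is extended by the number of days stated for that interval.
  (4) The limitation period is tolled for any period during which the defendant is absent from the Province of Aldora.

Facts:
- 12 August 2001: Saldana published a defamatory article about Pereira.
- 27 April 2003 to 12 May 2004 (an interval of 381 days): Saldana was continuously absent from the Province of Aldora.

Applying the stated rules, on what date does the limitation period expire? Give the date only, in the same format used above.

28 August 2005

The cause of action accrued on 12 August 2001, the date of the act.
The untolled deadline — 3 years after 12 August 2001 — is 12 August 2004.
Because the defendant's absence from the jurisdiction ran from 27 April 2003 to 12 May 2004, the deadline is extended by 381 days to 28 August 2005.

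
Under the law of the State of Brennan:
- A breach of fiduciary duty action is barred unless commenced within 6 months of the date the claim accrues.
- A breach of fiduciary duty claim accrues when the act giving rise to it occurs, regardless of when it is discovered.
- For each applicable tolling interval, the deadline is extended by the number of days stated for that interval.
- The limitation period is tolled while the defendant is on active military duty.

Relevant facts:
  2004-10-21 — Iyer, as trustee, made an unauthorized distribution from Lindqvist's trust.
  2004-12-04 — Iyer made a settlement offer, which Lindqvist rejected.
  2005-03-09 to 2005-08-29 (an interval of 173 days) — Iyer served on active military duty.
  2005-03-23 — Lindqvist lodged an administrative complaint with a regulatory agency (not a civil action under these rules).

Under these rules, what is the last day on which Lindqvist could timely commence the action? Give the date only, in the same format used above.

2005-10-11

The claim accrued on 2004-10-21, the date of the act.
The untolled deadline — 6 months after 2004-10-21 — is 2005-04-21.
The defendant's active military service from 2005-03-09 to 2005-08-29 tolled the period for 173 days, extending the deadline to 2005-10-11.
The other events in the timeline have no effect on the limitation period under the stated rules.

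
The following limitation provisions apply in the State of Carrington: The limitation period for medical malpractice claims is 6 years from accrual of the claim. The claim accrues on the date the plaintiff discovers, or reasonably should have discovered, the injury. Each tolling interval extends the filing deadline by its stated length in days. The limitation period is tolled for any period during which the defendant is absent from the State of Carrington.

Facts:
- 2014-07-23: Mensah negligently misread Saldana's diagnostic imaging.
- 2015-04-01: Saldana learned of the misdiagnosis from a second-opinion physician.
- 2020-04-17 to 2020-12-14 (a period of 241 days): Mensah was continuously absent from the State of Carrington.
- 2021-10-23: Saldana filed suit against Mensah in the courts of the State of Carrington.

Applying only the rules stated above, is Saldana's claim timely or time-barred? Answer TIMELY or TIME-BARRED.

TIMELY

Accrual is tied to discovery, so the period began on 2015-04-01 rather than on 2014-07-23 when the act occurred.
The untolled deadline — 6 years after 2015-04-01 — is 2021-04-01.
The period was tolled for 241 days by the defendant's absence from the jurisdiction (2020-04-17 to 2020-12-14), pushing the deadline to 2021-11-28.
The 2021-10-23 filing precedes the 2021-11-28 deadline; the claim is timely.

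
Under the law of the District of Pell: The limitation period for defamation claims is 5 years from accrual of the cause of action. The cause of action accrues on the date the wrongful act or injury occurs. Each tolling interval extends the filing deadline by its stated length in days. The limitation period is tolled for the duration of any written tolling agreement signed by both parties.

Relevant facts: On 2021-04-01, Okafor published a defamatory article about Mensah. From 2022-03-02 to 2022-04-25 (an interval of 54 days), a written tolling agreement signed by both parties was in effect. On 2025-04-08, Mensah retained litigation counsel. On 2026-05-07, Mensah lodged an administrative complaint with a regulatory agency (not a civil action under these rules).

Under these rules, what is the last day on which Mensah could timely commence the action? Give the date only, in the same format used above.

2026-05-25

The claim accrued on 2021-04-01, when the wrongful act occurred.
The untolled deadline — 5 years after 2021-04-01 — is 2026-04-01.
Because the written tolling agreement ran from 2022-03-02 to 2022-04-25, the deadline is extended by 54 days to 2026-05-25.
The other events in the timeline have no effect on the limitation period under the stated rules.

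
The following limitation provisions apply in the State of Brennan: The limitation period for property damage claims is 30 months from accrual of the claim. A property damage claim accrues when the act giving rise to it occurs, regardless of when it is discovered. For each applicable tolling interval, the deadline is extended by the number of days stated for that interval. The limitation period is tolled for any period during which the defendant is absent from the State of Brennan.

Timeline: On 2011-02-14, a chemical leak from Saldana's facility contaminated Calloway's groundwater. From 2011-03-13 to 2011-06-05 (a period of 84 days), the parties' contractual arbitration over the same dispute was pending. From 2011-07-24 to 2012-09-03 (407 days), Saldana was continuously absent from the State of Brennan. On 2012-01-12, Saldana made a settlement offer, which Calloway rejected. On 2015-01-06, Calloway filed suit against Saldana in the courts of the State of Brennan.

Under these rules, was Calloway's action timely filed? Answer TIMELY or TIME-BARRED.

TIME-BARRED

The claim accrued on 2011-02-14, the date of the act.
The untolled deadline — 30 months after 2011-02-14 — is 2013-08-14.
Because the defendant's absence from the jurisdiction ran from 2011-07-24 to 2012-09-03, the deadline is extended by 407 days to 2014-09-25.
Although a pending arbitration ran from 2011-03-13 to 2011-06-05, the stated rules do not make that a tolling event, so it is disregarded.
None of the other events listed affects the running of the period under the stated rules.
Calloway filed on 2015-01-06, after the 2014-09-25 deadline, so the action is time-barred.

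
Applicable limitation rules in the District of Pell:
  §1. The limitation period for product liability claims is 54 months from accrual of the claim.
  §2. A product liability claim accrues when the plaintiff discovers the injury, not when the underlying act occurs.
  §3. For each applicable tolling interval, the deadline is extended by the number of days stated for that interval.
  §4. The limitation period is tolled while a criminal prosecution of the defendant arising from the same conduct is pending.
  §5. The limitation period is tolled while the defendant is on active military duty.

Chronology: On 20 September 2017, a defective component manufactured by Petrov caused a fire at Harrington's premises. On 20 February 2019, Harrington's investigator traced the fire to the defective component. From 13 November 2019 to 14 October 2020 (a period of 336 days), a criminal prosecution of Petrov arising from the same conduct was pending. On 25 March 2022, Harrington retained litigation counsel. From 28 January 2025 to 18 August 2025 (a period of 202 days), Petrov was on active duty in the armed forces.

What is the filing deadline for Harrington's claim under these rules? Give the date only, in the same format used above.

21 July 2024

Accrual is tied to discovery, so the period began on 20 February 2019 rather than on 20 September 2017 when the act occurred.
Adding the 54 months base period to 20 February 2019 gives a deadline of 20 August 2023, before any tolling.
The pending criminal prosecution from 13 November 2019 to 14 October 2020 tolled the period for 336 days, extending the deadline to 21 July 2024.
By the time the defendant's active military service began on 28 January 2025, the limitation period had already expired on 21 July 2024; that interval cannot revive it.
Nothing else in the chronology tolls or restarts the period.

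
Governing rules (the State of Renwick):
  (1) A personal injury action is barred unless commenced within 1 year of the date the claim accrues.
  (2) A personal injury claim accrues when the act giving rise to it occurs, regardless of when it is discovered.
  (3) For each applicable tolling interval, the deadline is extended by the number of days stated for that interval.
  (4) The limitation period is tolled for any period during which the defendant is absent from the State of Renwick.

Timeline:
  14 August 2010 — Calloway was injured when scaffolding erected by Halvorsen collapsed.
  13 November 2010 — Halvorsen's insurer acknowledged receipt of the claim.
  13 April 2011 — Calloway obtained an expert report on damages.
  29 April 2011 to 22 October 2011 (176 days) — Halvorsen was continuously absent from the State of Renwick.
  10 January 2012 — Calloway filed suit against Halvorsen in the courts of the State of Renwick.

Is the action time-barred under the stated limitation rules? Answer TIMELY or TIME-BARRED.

The claim accrued on 14 August 2010, when the wrongful act occurred.
The untolled deadline — 1 year after 14 August 2010 — is 14 August 2011.
The defendant's absence from the jurisdiction from 29 April 2011 to 22 October 2011 tolled the period for 176 days, extending the deadline to 6 February 2012.
None of the other events listed affects the running of the period under the stated rules.
The 10 January 2012 filing precedes the 6 February 2012 deadline; the claim is timely.

TIMELY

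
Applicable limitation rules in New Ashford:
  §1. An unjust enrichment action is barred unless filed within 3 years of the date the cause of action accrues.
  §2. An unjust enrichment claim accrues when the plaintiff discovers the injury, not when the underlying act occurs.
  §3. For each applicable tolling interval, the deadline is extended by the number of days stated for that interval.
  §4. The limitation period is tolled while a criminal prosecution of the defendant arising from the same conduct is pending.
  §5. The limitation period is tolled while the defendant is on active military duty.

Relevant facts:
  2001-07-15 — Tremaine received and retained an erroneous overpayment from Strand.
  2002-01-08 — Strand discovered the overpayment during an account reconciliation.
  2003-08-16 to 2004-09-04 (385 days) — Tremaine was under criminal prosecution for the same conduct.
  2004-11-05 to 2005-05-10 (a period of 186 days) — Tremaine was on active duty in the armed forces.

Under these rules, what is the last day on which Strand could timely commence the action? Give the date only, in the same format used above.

Under the discovery rule, the claim accrued on 2002-01-08, when Strand discovered the injury — not on the 2001-07-15 date of the underlying act.
3 years from 2002-01-08 is 2005-01-08.
Because the pending criminal prosecution ran from 2003-08-16 to 2004-09-04, the deadline is extended by 385 days to 2006-01-28.
The defendant's active military service from 2004-11-05 to 2005-05-10 tolled the period for 186 days, extending the deadline to 2006-08-02.

2006-08-02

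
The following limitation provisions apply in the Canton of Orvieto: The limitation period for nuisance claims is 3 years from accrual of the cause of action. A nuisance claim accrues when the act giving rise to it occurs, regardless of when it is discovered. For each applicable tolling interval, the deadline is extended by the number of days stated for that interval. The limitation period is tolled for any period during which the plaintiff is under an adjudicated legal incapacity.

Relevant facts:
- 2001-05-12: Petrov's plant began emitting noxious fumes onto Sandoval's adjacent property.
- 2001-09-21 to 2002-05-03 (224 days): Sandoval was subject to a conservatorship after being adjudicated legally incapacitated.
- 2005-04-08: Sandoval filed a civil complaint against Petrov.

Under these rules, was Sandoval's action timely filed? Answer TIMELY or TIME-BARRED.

TIME-BARRED

The claim accrued on 2001-05-12, when the wrongful act occurred.
3 years from 2001-05-12 is 2004-05-12.
Because the plaintiff's legal incapacity ran from 2001-09-21 to 2002-05-03, the deadline is extended by 224 days to 2004-12-22.
Sandoval filed on 2005-04-08, after the 2004-12-22 deadline, so the action is time-barred.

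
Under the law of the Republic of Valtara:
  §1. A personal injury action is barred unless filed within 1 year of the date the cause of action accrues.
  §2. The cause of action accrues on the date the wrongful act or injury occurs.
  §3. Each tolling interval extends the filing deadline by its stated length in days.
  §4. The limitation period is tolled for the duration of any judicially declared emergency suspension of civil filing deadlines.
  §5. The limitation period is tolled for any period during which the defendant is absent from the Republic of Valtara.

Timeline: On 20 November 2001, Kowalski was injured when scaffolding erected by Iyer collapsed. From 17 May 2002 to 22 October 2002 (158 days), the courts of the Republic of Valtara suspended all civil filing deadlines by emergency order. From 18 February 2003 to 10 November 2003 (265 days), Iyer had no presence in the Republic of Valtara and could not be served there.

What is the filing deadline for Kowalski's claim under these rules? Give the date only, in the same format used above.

The limitation period began to run on 20 November 2001.
1 year from 20 November 2001 is 20 November 2002.
Because the emergency suspension of filing deadlines ran from 17 May 2002 to 22 October 2002, the deadline is extended by 158 days to 27 April 2003.
The defendant's absence from the jurisdiction from 18 February 2003 to 10 November 2003 tolled the period for 265 days, extending the deadline to 17 January 2004.

17 January 2004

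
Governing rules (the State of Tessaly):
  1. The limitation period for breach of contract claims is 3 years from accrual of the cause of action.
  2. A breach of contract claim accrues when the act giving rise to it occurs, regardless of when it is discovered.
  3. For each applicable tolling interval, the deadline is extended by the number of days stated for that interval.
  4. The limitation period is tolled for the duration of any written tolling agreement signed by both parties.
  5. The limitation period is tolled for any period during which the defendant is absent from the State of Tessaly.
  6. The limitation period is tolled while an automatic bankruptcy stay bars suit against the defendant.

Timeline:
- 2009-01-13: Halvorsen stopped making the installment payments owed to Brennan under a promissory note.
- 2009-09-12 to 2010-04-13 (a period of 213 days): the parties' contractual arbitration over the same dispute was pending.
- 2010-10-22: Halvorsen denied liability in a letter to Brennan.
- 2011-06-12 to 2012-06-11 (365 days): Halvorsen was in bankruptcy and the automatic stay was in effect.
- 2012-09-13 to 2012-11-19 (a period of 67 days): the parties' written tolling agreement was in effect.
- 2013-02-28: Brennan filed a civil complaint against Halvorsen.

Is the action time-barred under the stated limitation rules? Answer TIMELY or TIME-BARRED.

The limitation period began to run on 2009-01-13.
The untolled deadline — 3 years after 2009-01-13 — is 2012-01-13.
The automatic bankruptcy stay from 2011-06-12 to 2012-06-11 tolled the period for 365 days, extending the deadline to 2013-01-12.
The written tolling agreement from 2012-09-13 to 2012-11-19 tolled the period for 67 days, extending the deadline to 2013-03-20.
No stated provision tolls the period for a pending arbitration, so the interval from 2009-09-12 to 2010-04-13 has no effect on the deadline.
The other events in the timeline have no effect on the limitation period under the stated rules.
Brennan filed on 2013-02-28, before the 2013-03-20 deadline, so the action is timely.

TIMELY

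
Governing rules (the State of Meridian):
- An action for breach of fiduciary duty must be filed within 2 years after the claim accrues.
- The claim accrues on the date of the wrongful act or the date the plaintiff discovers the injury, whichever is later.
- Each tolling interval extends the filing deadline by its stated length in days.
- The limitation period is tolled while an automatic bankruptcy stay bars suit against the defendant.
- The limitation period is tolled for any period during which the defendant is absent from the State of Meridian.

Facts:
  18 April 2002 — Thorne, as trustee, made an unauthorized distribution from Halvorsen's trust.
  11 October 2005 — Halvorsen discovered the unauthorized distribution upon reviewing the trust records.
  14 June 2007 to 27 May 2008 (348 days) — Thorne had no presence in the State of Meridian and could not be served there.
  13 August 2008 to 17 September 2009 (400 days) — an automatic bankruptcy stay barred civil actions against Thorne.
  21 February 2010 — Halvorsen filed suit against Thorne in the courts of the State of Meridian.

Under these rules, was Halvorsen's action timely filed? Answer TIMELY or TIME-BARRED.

TIME-BARRED

Taking the later of the act (18 April 2002) and discovery (11 October 2005), the claim accrued on 11 October 2005.
The untolled deadline — 2 years after 11 October 2005 — is 11 October 2007.
The defendant's absence from the jurisdiction from 14 June 2007 to 27 May 2008 tolled the period for 348 days, extending the deadline to 23 September 2008.
Because the automatic bankruptcy stay ran from 13 August 2008 to 17 September 2009, the deadline is extended by 400 days to 28 October 2009.
The 21 February 2010 filing falls after the 28 October 2009 deadline; the claim is time-barred.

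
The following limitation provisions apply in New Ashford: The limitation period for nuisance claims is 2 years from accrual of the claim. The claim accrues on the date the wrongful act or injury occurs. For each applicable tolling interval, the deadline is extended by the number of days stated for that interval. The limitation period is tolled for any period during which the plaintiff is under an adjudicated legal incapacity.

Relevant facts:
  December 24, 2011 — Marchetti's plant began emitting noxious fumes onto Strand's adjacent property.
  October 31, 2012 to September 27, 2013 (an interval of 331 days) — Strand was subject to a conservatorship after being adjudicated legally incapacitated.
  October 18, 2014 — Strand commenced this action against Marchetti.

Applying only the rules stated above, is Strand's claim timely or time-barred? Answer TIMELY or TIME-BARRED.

TIMELY

The claim accrued on December 24, 2011, the date of the act.
2 years from December 24, 2011 is December 24, 2013.
Because the plaintiff's legal incapacity ran from October 31, 2012 to September 27, 2013, the deadline is extended by 331 days to November 20, 2014.
Filing on October 18, 2014 beat the November 20, 2014 deadline — the action is timely.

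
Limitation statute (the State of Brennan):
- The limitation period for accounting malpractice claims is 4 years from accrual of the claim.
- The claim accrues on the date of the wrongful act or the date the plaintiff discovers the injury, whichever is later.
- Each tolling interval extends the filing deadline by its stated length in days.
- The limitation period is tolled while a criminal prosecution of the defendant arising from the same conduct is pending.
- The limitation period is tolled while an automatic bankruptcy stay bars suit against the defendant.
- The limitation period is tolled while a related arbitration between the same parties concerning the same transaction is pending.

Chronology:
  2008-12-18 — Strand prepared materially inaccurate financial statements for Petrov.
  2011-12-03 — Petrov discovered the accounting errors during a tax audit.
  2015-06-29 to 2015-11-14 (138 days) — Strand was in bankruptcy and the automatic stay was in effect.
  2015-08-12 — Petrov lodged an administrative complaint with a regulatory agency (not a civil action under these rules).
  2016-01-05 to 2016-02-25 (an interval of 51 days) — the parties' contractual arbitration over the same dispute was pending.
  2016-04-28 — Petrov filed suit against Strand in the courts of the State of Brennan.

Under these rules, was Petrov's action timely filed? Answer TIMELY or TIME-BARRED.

TIMELY

Because discovery on 2011-12-03 post-dates the 2008-12-18 act, accrual under the later-of rule falls on 2011-12-03.
Adding the 4 years base period to 2011-12-03 gives a deadline of 2015-12-03, before any tolling.
The period was tolled for 138 days by the automatic bankruptcy stay (2015-06-29 to 2015-11-14), pushing the deadline to 2016-04-19.
The pending related arbitration from 2016-01-05 to 2016-02-25 tolled the period for 51 days, extending the deadline to 2016-06-09.
None of the other events listed affects the running of the period under the stated rules.
Filing on 2016-04-28 beat the 2016-06-09 deadline — the action is timely.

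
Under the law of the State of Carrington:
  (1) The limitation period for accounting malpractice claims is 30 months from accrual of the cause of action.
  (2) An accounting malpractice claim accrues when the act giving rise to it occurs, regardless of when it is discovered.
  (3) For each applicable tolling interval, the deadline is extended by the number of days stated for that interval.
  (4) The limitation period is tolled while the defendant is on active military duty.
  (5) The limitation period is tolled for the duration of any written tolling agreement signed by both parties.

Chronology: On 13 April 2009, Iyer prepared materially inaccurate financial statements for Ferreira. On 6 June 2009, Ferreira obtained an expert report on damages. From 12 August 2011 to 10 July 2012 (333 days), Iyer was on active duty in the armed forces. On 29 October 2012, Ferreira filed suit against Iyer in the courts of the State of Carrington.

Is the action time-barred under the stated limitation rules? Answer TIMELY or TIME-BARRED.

The cause of action accrued on 13 April 2009, the date of the act.
Adding the 30 months base period to 13 April 2009 gives a deadline of 13 October 2011, before any tolling.
Because the defendant's active military service ran from 12 August 2011 to 10 July 2012, the deadline is extended by 333 days to 10 September 2012.
The other events in the timeline have no effect on the limitation period under the stated rules.
Filing on 29 October 2012 missed the 10 September 2012 deadline — the action is time-barred.

TIME-BARRED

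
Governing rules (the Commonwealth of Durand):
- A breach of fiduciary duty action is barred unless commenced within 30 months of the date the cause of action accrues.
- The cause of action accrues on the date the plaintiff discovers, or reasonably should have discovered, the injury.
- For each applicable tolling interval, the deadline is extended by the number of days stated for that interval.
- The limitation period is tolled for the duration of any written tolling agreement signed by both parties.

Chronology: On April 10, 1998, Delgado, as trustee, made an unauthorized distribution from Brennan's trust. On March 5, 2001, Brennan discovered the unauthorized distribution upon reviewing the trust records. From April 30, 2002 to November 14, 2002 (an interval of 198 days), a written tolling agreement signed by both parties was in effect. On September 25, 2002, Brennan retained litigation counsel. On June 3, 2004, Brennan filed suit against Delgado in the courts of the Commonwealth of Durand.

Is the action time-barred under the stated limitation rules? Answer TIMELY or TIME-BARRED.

Under the discovery rule, the claim accrued on March 5, 2001, when Brennan discovered the injury — not on the April 10, 1998 date of the underlying act.
The untolled deadline — 30 months after March 5, 2001 — is September 5, 2003.
The written tolling agreement from April 30, 2002 to November 14, 2002 tolled the period for 198 days, extending the deadline to March 21, 2004.
None of the other events listed affects the running of the period under the stated rules.
The June 3, 2004 filing falls after the March 21, 2004 deadline; the claim is time-barred.

TIME-BARRED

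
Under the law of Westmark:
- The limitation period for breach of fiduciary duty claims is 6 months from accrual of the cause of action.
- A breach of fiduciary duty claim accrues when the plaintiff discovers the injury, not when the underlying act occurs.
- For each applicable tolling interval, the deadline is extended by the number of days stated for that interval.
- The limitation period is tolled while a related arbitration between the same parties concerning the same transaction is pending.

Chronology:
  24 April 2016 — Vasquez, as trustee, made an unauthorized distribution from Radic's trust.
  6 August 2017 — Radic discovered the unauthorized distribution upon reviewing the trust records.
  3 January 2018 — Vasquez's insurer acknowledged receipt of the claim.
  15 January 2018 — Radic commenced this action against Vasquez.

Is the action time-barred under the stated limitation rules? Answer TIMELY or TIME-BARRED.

TIMELY

Accrual is tied to discovery, so the period began on 6 August 2017 rather than on 24 April 2016 when the act occurred.
The untolled deadline — 6 months after 6 August 2017 — is 6 February 2018.
None of the other events listed affects the running of the period under the stated rules.
The 15 January 2018 filing precedes the 6 February 2018 deadline; the claim is timely.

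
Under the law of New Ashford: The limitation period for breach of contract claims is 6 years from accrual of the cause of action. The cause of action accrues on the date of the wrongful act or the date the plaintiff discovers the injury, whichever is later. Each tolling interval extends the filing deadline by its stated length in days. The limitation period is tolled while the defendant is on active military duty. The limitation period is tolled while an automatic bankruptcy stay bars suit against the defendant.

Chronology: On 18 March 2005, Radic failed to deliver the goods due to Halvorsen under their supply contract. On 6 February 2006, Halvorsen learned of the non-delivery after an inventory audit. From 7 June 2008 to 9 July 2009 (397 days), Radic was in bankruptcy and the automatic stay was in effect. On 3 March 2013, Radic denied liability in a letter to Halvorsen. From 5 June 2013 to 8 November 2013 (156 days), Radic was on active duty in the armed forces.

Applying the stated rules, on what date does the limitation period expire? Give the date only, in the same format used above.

9 March 2013

Taking the later of the act (18 March 2005) and discovery (6 February 2006), the claim accrued on 6 February 2006.
The untolled deadline — 6 years after 6 February 2006 — is 6 February 2012.
The automatic bankruptcy stay from 7 June 2008 to 9 July 2009 tolled the period for 397 days, extending the deadline to 9 March 2013.
The defendant's active military service starting 5 June 2013 came too late — the period had run on 9 March 2013 — and so does not extend the deadline.
Nothing else in the chronology tolls or restarts the period.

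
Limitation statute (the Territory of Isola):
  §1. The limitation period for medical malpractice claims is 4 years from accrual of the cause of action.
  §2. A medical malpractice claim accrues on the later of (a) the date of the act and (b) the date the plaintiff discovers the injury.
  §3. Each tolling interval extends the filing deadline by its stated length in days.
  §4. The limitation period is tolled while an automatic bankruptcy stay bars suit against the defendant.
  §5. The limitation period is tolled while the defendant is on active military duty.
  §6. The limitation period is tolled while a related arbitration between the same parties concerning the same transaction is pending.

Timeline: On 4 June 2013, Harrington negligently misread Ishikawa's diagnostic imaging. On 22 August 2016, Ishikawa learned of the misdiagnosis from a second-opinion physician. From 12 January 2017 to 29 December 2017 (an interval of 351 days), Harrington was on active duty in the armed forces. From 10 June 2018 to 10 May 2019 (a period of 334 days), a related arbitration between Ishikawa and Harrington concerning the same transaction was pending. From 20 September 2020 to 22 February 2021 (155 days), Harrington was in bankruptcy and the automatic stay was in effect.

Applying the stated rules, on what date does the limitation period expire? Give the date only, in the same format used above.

10 December 2022

The claim accrued on 22 August 2016 — the later of the 4 June 2013 act and the 22 August 2016 discovery.
4 years from 22 August 2016 is 22 August 2020.
The defendant's active military service from 12 January 2017 to 29 December 2017 tolled the period for 351 days, extending the deadline to 8 August 2021.
The pending related arbitration from 10 June 2018 to 10 May 2019 tolled the period for 334 days, extending the deadline to 8 July 2022.
Because the automatic bankruptcy stay ran from 20 September 2020 to 22 February 2021, the deadline is extended by 155 days to 10 December 2022.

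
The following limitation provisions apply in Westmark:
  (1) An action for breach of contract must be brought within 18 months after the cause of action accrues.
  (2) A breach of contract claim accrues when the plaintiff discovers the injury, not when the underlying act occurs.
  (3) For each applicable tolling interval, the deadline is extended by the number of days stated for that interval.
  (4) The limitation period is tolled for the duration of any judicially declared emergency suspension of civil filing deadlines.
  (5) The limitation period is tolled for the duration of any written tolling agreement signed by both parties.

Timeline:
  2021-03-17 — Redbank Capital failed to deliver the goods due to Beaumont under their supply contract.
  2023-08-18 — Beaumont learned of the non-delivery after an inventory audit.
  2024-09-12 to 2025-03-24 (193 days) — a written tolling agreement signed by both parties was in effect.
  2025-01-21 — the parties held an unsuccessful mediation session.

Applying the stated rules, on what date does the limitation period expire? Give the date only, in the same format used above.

The claim did not accrue until Beaumont discovered the injury on 2023-08-18; the 2021-03-17 act date does not start the clock under the stated rule.
Adding the 18 months base period to 2023-08-18 gives a deadline of 2025-02-18, before any tolling.
Because the written tolling agreement ran from 2024-09-12 to 2025-03-24, the deadline is extended by 193 days to 2025-08-30.
The other events in the timeline have no effect on the limitation period under the stated rules.

2025-08-30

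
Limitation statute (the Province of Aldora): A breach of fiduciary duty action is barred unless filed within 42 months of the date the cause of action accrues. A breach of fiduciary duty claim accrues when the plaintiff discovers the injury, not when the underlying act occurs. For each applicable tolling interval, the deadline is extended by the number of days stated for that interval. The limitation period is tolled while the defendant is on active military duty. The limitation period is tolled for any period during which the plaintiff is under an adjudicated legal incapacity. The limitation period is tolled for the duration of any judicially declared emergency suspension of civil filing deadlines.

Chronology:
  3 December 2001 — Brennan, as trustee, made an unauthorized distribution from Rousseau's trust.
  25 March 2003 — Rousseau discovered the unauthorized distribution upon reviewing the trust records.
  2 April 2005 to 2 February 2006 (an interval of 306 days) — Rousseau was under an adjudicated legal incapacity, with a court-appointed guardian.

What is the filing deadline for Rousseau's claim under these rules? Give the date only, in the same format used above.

28 July 2007

The claim did not accrue until Rousseau discovered the injury on 25 March 2003; the 3 December 2001 act date does not start the clock under the stated rule.
The untolled deadline — 42 months after 25 March 2003 — is 25 September 2006.
The period was tolled for 306 days by the plaintiff's legal incapacity (2 April 2005 to 2 February 2006), pushing the deadline to 28 July 2007.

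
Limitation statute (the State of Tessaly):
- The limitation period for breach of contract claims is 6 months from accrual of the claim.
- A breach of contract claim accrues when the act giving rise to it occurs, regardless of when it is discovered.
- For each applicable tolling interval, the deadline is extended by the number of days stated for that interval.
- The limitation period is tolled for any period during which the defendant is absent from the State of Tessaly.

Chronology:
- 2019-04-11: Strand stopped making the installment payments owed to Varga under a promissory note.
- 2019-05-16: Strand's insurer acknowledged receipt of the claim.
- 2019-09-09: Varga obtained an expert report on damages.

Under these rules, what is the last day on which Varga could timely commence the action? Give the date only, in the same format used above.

The limitation period began to run on 2019-04-11.
Adding the 6 months base period to 2019-04-11 gives a deadline of 2019-10-11, before any tolling.
Nothing else in the chronology tolls or restarts the period.

2019-10-11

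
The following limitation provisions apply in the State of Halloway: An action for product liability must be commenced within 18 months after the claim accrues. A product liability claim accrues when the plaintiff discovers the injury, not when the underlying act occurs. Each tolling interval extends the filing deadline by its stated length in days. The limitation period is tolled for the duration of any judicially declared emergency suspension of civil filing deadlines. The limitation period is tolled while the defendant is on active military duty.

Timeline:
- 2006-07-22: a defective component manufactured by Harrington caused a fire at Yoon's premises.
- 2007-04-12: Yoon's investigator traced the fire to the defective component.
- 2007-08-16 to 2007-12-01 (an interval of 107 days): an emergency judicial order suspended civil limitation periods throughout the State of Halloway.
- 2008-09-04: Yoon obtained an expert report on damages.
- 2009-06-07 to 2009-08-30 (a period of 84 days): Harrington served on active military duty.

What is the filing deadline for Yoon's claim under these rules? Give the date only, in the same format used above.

2009-01-27

Accrual is tied to discovery, so the period began on 2007-04-12 rather than on 2006-07-22 when the act occurred.
18 months from 2007-04-12 is 2008-10-12.
The emergency suspension of filing deadlines from 2007-08-16 to 2007-12-01 tolled the period for 107 days, extending the deadline to 2009-01-27.
By the time the defendant's active military service began on 2009-06-07, the limitation period had already expired on 2009-01-27; that interval cannot revive it.
The other events in the timeline have no effect on the limitation period under the stated rules.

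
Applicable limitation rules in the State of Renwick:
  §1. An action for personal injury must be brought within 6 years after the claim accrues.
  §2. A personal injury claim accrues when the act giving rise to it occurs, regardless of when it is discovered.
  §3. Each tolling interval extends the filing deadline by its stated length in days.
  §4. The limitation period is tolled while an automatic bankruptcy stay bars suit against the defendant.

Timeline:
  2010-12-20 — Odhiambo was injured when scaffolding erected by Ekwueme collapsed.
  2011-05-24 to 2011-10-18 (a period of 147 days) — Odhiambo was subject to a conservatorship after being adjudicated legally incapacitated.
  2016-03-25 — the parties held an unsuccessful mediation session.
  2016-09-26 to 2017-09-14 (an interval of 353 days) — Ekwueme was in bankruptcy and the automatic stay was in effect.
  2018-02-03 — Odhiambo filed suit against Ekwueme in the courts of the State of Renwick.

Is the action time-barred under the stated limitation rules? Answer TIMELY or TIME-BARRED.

The limitation period began to run on 2010-12-20.
The untolled deadline — 6 years after 2010-12-20 — is 2016-12-20.
The period was tolled for 353 days by the automatic bankruptcy stay (2016-09-26 to 2017-09-14), pushing the deadline to 2017-12-08.
Although the plaintiff's incapacity ran from 2011-05-24 to 2011-10-18, the stated rules do not make that a tolling event, so it is disregarded.
None of the other events listed affects the running of the period under the stated rules.
The 2018-02-03 filing falls after the 2017-12-08 deadline; the claim is time-barred.

TIME-BARRED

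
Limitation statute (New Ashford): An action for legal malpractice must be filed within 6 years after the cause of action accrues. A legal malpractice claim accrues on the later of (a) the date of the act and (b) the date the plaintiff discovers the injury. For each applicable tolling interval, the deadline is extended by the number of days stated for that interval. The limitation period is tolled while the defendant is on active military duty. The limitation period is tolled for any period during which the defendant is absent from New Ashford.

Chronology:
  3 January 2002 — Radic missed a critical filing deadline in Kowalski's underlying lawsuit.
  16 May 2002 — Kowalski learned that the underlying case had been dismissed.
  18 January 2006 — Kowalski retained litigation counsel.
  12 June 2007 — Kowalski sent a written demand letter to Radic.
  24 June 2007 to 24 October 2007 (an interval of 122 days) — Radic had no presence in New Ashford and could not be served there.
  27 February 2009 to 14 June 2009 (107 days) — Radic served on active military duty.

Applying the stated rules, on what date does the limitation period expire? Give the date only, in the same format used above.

The claim accrued on 16 May 2002 — the later of the 3 January 2002 act and the 16 May 2002 discovery.
6 years from 16 May 2002 is 16 May 2008.
The defendant's absence from the jurisdiction from 24 June 2007 to 24 October 2007 tolled the period for 122 days, extending the deadline to 15 September 2008.
The defendant's active military service starting 27 February 2009 came too late — the period had run on 15 September 2008 — and so does not extend the deadline.
None of the other events listed affects the running of the period under the stated rules.

15 September 2008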